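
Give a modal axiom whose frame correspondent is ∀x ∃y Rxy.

□s → ◇s

The condition is seriality. The D schema □s → ◇s defines it.
Suppose □s→◇s is valid. At any x set V(s)=W. Then □s at x, so ◇s at x, so x has a successor.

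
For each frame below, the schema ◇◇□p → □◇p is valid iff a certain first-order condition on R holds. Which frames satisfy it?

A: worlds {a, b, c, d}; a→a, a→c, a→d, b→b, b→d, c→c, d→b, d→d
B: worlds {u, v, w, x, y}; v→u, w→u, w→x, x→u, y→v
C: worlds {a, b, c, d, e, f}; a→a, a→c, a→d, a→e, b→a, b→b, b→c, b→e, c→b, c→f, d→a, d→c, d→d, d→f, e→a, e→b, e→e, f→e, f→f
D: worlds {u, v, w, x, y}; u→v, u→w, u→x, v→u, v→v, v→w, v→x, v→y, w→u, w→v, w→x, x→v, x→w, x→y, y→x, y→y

The schema corresponds to a generalized confluence (Geach) condition: ∀x ∀y ∀z ((xR²y ∧ xRz) → ∃w (yRw ∧ zRw)).
A: fails — aR²b, aRc but no w with bRw and cRw.
B: fails — wR²u, wRu but no t with uRt and uRt.
C: fails — aR²a, aRc but no w with aRw and cRw.
D: holds.

D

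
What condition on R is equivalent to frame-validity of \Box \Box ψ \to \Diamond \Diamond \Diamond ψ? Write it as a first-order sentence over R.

\forall x \exists w (x R^2 w \wedge x R^3 w)

This is a Sahlqvist (Geach-type) schema ◇^0□^2ψ → □^0◇^3ψ.
Minimal-valuation argument: fix x; take any y with xR^0y and any z with xR^0z. Set V(ψ) to the set of worlds R-reachable from y in exactly 2 steps. Then □^2ψ holds at y, so the antecedent holds at x; validity forces ◇^3ψ at z, giving a w with zR^3w and yR^2w.
First-order correspondent: \forall x \exists w (x R^2 w \wedge x R^3 w).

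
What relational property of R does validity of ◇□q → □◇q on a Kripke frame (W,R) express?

This is the .2 axiom.
Its frame correspondent is convergence — ∀x ∀y ∀z (Rxy ∧ Rxz → ∃w (Ryw ∧ Rzw)).

convergence: ∀x ∀y ∀z (Rxy ∧ Rxz → ∃w (Ryw ∧ Rzw))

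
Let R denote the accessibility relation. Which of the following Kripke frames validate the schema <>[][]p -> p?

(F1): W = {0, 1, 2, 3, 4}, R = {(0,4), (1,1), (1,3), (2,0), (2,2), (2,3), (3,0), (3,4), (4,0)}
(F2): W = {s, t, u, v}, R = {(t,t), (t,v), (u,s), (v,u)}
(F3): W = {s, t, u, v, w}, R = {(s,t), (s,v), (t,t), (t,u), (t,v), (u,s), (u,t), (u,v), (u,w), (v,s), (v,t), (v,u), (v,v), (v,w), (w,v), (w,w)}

(F3)

Frame correspondent (Sahlqvist): forall x forall y (xRy -> exists w (y R^2 w & x = w)) — i.e. a generalized confluence (Geach) condition.
(F1): fails — 0R4 but no w with 4R²w and 0=w.
(F2): fails — tRv but no w with vR²w and t=w.
(F3): condition met.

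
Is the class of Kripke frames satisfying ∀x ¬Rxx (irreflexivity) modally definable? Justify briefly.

No

Modal frame validity is preserved under surjective bounded morphisms.
The 4-cycle (worlds w0,w1,w2,w3 with w0→w1→w2→w3→w0) is irreflexive, and the map sending every world to a single reflexive point • is a surjective bounded morphism (forth: every edge maps to (•,•); back: every world has a successor). So any modal formula valid on the 4-cycle is also valid on the reflexive point, which is not irreflexive.
So the class is not modally definable.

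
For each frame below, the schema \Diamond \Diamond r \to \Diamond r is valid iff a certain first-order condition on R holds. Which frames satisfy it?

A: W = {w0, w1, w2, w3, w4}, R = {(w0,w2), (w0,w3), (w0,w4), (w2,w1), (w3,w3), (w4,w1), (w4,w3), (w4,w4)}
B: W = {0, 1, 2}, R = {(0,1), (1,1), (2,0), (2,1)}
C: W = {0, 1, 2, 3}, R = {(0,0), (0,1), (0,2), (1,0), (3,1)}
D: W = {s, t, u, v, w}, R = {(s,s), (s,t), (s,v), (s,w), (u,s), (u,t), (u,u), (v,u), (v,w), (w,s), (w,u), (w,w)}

B

This is the axiom for transitivity; its first-order frame correspondent is \forall x \forall y \forall z (Rxy \wedge Ryz \to Rxz).
A: fails — Rw0w4 and Rw4w1 but not Rw0w1.
B: condition met.
C: fails — R10 and R02 but not R12.
D: fails — Rwu and Rut but not Rwt.
Valid on: B.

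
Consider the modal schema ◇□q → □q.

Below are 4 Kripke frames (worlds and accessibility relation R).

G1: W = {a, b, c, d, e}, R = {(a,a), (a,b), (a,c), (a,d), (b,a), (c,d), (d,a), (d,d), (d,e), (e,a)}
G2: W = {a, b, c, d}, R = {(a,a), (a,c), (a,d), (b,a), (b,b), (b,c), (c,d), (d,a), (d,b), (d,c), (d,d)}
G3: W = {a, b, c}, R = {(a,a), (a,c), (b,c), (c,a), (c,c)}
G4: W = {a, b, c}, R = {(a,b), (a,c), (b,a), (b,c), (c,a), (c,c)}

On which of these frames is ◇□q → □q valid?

Frame correspondent (Sahlqvist): ∀x ∀y ∀z (Rxy ∧ Rxz → Ryz) — i.e. the Euclidean property.
G1: fails — Rab and Rab but not Rbb.
G2: fails — Rac and Raa but not Rca.
G3: ✓.
G4: fails — Rab and Rab but not Rbb.

G3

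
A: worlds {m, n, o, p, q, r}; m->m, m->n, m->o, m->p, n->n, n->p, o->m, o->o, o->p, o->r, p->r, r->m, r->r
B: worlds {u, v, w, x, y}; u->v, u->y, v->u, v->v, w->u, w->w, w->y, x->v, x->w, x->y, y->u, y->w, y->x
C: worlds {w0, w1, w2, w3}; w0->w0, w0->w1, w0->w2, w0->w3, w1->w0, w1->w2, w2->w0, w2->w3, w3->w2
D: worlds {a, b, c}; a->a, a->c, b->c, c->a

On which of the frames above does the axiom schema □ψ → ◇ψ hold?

Frame correspondent (Sahlqvist): ∀x ∃y Rxy — i.e. seriality.
A: fails — world q has no successor.
B: condition met.
C: condition met.
D: condition met.
Valid on: B, C, D.

B, C, D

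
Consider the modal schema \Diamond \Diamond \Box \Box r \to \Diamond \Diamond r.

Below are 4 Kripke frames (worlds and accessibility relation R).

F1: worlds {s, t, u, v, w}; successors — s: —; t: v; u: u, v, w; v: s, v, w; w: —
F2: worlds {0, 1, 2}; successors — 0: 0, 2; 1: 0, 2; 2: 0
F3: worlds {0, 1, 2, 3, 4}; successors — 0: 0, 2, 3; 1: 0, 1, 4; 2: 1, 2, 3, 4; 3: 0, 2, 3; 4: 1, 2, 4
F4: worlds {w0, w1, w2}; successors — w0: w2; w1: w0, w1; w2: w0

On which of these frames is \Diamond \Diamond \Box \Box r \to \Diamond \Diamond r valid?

The schema corresponds to a generalized confluence (Geach) condition: \forall x \forall y (x R^2 y \to \exists w (y R^2 w \wedge x R^2 w)).
F1: fails — tR²s but no w* with sR²w* and tR²w*.
F2: ✓.
F3: ✓.
F4: ✓.

F2, F3, F4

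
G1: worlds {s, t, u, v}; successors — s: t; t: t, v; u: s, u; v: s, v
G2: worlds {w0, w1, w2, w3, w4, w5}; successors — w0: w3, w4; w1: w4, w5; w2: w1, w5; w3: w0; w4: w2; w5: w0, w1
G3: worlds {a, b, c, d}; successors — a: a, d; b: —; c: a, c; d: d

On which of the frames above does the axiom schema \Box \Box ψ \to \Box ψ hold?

G1, G3

This is the axiom for density; its first-order frame correspondent is \forall x \forall y (Rxy \to \exists z (Rxz \wedge Rzy)).
G1: holds.
G2: fails — Rw1w5 but no z with Rw1z and Rzw5.
G3: holds.
Valid on: G1, G3.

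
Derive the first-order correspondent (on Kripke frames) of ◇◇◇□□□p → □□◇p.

∀x ∀y ∀z ((xR³y ∧ xR²z) → ∃w (yR³w ∧ zRw))

This is a Sahlqvist (Geach-type) schema ◇^3□^3p → □^2◇^1p.
Minimal-valuation argument: fix x; take any y with xR^3y and any z with xR^2z. Set V(p) to the set of worlds R-reachable from y in exactly 3 steps. Then □^3p holds at y, so the antecedent holds at x; validity forces ◇^1p at z, giving a w with zR^1w and yR^3w.
First-order correspondent: ∀x ∀y ∀z ((xR³y ∧ xR²z) → ∃w (yR³w ∧ zRw)).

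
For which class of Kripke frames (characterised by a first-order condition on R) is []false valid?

This is the Ver axiom.
It corresponds to emptiness of R: forall x forall y ~Rxy.

emptiness of R: forall x forall y ~Rxy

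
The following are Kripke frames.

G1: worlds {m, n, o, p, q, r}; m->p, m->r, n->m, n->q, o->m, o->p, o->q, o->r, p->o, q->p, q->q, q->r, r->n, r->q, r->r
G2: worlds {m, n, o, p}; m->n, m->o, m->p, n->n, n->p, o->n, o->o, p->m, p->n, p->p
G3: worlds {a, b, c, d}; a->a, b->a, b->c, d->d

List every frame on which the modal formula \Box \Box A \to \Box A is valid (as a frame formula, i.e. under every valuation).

G2

The schema corresponds to density: \forall x \forall y (Rxy \to \exists z (Rxz \wedge Rzy)).
G1: fails — Rom but no z with Roz and Rzm.
G2: condition met.
G3: fails — Rbc but no z with Rbz and Rzc.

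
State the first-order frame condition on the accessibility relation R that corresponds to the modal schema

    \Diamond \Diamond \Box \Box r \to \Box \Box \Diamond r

\forall x \forall y \forall z ((x R^2 y \wedge x R^2 z) \to \exists w (y R^2 w \wedge zRw))

This is a Sahlqvist (Geach-type) schema ◇^2□^2r → □^2◇^1r.
First-order correspondent: \forall x \forall y \forall z ((x R^2 y \wedge x R^2 z) \to \exists w (y R^2 w \wedge zRw)).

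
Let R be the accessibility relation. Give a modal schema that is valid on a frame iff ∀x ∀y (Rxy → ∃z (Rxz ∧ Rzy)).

This is density; the standard corresponding axiom is C4: □□q → □q.
Suppose □□q→□q is valid. Take Rxy and set V(q)={w : xR²w}. Then □□q at x, so □q at x, so q at y, i.e. ∃z(Rxz∧Rzy).

□□q → □q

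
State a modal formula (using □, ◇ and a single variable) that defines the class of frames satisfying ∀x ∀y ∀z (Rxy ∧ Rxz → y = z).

◇p → □p

A defining formula is ◇p → □p (the CD axiom).
Suppose ◇p→□p is valid. Take Rxy, Rxz and set V(p)={y}. Then ◇p at x, so □p at x, so p at z, i.e. z=y.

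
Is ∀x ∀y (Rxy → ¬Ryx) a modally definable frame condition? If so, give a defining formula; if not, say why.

No

Any modally definable frame class is closed under surjective bounded morphisms.
The 5-cycle (worlds a,b,c,d,e with a→b→c→d→e→a) is asymmetric. Mapping every world to a single reflexive point • is a surjective bounded morphism, and the reflexive point is not asymmetric (R•• but asymmetry requires ¬R••).
So no modal formula (or set of formulas) defines exactly the asymmetric frames.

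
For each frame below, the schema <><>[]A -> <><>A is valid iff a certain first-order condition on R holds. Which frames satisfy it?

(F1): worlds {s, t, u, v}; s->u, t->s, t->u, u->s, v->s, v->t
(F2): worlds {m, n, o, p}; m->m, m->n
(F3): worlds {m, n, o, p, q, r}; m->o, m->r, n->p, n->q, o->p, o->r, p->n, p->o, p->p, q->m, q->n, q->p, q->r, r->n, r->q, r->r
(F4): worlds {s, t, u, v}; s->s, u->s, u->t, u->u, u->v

The schema corresponds to a generalized confluence (Geach) condition: forall x forall y (x R^2 y -> exists w (yRw & x R^2 w)).
(F1): fails — sR²s but no w with sRw and sR²w.
(F2): fails — mR²n but no w with nRw and mR²w.
(F3): satisfies the condition.
(F4): fails — uR²t but no w with tRw and uR²w.
Valid on: (F3).

(F3)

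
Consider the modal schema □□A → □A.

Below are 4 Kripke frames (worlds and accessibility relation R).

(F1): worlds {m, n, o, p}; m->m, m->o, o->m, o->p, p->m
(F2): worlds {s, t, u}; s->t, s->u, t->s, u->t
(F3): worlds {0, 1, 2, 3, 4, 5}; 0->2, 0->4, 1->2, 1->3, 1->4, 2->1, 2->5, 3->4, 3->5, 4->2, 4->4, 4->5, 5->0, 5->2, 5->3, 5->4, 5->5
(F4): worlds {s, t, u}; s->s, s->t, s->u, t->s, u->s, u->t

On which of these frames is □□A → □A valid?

This is the axiom for density; its first-order frame correspondent is ∀x ∀y (Rxy → ∃z (Rxz ∧ Rzy)).
(F1): fails — Rop but no z with Roz and Rzp.
(F2): fails — Rsu but no z with Rsz and Rzu.
(F3): fails — R21 but no z with R2z and Rz1.
(F4): ✓.

(F4)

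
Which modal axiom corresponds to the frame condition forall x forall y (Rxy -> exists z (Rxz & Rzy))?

□□ψ → □ψ

A defining formula is □□ψ → □ψ (the C4 axiom).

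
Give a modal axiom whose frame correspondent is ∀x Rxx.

□ψ → ψ

This is reflexivity; the standard corresponding axiom is T: □ψ → ψ.
Suppose □ψ→ψ is valid. At any x set V(ψ)={w : Rxw}. Then □ψ holds at x, so ψ holds at x, i.e. Rxx.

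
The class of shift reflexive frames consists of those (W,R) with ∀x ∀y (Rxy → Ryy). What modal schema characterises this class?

□(□r → r)

This is shift-reflexivity; the standard corresponding axiom is T□: □(□r → r).
Suppose □(□r→r) is valid. Take Rxy and set V(r)={w : Ryw}. Then at y, □r holds; since □(□r→r) at x, □r→r at y, so r at y, i.e. Ryy.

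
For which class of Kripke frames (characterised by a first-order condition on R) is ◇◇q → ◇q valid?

This is a form of the 4 axiom.
It corresponds to transitivity: ∀x ∀y ∀z (Rxy ∧ Ryz → Rxz).

Transitivity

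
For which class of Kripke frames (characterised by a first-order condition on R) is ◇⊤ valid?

Seriality

This is a form of the D axiom.
Its frame correspondent is seriality — ∀x ∃y Rxy.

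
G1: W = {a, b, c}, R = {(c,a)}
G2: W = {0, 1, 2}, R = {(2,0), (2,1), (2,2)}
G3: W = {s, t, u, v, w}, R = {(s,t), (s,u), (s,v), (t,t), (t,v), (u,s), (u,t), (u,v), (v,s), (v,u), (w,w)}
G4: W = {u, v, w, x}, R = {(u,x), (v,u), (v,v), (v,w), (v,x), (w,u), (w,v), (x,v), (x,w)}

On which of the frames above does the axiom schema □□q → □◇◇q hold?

G3, G4

The schema corresponds to a generalized confluence (Geach) condition: ∀x ∀z (xRz → ∃w (xR²w ∧ zR²w)).
G1: fails — cRa but no w with cR²w and aR²w.
G2: fails — 2R0 but no w with 2R²w and 0R²w.
G3: holds.
G4: holds.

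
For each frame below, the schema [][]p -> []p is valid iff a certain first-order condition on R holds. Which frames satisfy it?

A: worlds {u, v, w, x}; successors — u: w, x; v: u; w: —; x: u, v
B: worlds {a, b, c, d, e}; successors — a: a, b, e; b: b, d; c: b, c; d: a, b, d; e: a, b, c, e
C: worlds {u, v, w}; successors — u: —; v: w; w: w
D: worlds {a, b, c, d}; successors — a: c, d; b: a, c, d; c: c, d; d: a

This is the axiom for density; its first-order frame correspondent is forall x forall y (Rxy -> exists z (Rxz & Rzy)).
A: fails — Ruw but no z with Ruz and Rzw.
B: satisfies the condition.
C: satisfies the condition.
D: fails — Rda but no z with Rdz and Rza.

B, C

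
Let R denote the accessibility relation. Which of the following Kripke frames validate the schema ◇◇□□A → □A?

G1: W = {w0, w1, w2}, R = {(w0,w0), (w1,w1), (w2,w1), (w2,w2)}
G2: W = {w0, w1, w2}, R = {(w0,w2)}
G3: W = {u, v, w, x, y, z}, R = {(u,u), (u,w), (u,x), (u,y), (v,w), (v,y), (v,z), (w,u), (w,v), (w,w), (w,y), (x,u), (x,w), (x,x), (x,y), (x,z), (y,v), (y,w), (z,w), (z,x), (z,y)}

The schema corresponds to a generalized confluence (Geach) condition: ∀x ∀y ∀z ((xR²y ∧ xRz) → ∃w (yR²w ∧ z = w)).
G1: fails — w2R²w1, w2Rw2 but no w with w1R²w and w2=w.
G2: condition met.
G3: fails — uR²y, uRx but no t with yR²t and x=t.

G2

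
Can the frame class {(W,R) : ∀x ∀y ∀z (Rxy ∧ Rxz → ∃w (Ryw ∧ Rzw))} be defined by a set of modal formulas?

Yes, by ◇□p → □◇p

The condition is convergence. A defining modal formula is ◇□p → □◇p.
Suppose ◇□p→□◇p is valid. Take Rxy, Rxz and set V(p)={w : Ryw}. Then □p at y so ◇□p at x, so □◇p at x, so ◇p at z, giving w with Rzw and Ryw.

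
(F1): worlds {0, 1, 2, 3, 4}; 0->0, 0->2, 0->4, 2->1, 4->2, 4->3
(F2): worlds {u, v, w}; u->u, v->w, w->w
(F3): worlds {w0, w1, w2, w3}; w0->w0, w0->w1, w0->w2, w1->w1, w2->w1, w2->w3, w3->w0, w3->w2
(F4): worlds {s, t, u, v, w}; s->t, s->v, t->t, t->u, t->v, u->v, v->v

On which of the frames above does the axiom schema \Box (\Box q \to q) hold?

(F2)

Frame correspondent (Sahlqvist): \forall x \forall y (Rxy \to Ryy) — i.e. shift-reflexivity.
(F1): fails — R02 but not R22.
(F2): holds.
(F3): fails — Rw3w2 but not Rw2w2.
(F4): fails — Rtu but not Ruu.
Valid on: (F2).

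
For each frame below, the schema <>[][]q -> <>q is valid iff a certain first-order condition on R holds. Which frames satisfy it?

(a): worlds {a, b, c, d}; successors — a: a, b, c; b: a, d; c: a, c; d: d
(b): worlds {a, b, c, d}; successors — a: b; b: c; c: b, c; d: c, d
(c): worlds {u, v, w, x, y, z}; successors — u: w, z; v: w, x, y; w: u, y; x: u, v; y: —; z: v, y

Frame correspondent (Sahlqvist): forall x forall y (xRy -> exists w (y R^2 w & xRw)) — i.e. a generalized confluence (Geach) condition.
(a): ✓.
(b): ✓.
(c): fails — vRy but no t with yR²t and vRt.

(a), (b)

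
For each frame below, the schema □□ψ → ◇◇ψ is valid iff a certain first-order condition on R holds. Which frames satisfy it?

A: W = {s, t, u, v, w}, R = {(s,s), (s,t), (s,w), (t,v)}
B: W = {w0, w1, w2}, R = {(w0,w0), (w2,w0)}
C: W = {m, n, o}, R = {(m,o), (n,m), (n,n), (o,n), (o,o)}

C

Frame correspondent (Sahlqvist): ∀x ∃w (xR²w ∧ xR²w) — i.e. a generalized confluence (Geach) condition.
A: fails — at t but no w* with tR²w* and tR²w*.
B: fails — at w1 but no w with w1R²w and w1R²w.
C: satisfies the condition.
Valid on: C.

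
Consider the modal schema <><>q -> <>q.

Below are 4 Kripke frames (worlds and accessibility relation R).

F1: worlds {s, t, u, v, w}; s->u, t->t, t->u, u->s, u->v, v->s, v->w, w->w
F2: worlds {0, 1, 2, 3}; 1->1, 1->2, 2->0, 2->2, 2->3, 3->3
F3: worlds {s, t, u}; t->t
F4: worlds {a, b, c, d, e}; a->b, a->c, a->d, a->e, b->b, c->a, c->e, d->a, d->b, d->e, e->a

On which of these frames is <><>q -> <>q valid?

The schema corresponds to transitivity: forall x forall y forall z (Rxy & Ryz -> Rxz).
F1: fails — Ruv and Rvw but not Ruw.
F2: fails — R12 and R23 but not R13.
F3: holds.
F4: fails — Rea and Rab but not Reb.
Valid on: F3.

F3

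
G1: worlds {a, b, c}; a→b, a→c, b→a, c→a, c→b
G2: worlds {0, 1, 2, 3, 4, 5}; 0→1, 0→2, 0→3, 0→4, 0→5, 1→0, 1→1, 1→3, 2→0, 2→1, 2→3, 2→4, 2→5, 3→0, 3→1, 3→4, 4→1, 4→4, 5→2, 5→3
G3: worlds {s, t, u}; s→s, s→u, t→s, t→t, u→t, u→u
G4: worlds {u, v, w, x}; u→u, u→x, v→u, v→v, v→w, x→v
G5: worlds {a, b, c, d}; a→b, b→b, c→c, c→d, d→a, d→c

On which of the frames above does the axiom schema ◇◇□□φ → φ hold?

Frame correspondent (Sahlqvist): ∀x ∀y (xR²y → ∃w (yR²w ∧ x = w)) — i.e. a generalized confluence (Geach) condition.
G1: fails — aR²b but no w with bR²w and a=w.
G2: fails — 2R²4 but no w with 4R²w and 2=w.
G3: holds.
G4: fails — vR²w but no t with wR²t and v=t.
G5: fails — aR²b but no w with bR²w and a=w.
Valid on: G3.

G3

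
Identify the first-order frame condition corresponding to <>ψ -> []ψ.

partial functionality: forall x forall y forall z (Rxy & Rxz -> y = z)

Suppose ◇ψ→□ψ is valid. Take Rxy, Rxz and set V(ψ)={y}. Then ◇ψ at x, so □ψ at x, so ψ at z, i.e. z=y.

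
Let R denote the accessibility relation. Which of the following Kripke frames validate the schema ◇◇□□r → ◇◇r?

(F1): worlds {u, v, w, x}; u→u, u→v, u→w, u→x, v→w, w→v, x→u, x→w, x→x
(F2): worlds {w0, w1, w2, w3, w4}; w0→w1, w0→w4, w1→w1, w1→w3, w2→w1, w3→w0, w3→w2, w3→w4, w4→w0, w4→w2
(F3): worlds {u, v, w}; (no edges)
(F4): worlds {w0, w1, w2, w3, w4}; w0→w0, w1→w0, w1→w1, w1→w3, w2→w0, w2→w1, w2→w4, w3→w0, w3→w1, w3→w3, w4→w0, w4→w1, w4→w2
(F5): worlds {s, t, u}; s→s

(F1), (F2), (F3), (F4), (F5)

The schema corresponds to a generalized confluence (Geach) condition: ∀x ∀y (xR²y → ∃w (yR²w ∧ xR²w)).
(F1): satisfies the condition.
(F2): satisfies the condition.
(F3): satisfies the condition.
(F4): satisfies the condition.
(F5): satisfies the condition.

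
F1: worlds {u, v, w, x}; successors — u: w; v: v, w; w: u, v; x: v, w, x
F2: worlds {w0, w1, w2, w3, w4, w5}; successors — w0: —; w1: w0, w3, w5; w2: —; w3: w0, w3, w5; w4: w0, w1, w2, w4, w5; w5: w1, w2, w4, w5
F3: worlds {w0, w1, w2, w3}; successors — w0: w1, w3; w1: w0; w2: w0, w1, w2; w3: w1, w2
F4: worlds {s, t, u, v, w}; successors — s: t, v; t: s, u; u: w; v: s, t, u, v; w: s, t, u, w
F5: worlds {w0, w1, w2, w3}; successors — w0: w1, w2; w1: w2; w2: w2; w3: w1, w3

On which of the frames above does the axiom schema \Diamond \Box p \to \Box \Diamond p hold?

Frame correspondent (Sahlqvist): \forall x \forall y \forall z (Rxy \wedge Rxz \to \exists w (Ryw \wedge Rzw)) — i.e. convergence.
F1: satisfies the condition.
F2: fails — Rw1w5 and Rw1w0 but w5 and w0 have no common successor.
F3: fails — Rw0w1 and Rw0w3 but w1 and w3 have no common successor.
F4: fails — Rts and Rtu but s and u have no common successor.
F5: fails — Rw3w1 and Rw3w3 but w1 and w3 have no common successor.

F1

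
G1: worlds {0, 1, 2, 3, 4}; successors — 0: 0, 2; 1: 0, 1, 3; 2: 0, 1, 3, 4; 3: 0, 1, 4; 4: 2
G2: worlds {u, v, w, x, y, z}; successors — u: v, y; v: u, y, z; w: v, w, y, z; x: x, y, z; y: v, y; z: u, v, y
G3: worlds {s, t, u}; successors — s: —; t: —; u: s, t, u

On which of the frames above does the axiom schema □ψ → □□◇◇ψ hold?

The schema corresponds to a generalized confluence (Geach) condition: ∀x ∀z (xR²z → ∃w (xRw ∧ zR²w)).
G1: fails — 4R²4 but no w with 4Rw and 4R²w.
G2: holds.
G3: fails — uR²s but no w with uRw and sR²w.

G2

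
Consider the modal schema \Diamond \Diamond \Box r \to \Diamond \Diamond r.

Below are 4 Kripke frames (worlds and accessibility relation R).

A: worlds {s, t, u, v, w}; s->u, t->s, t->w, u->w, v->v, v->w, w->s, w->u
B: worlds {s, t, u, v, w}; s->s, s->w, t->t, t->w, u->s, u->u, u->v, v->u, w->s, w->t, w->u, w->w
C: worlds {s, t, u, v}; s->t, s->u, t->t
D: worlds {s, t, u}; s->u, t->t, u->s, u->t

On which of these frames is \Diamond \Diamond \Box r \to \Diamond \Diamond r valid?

The schema corresponds to a generalized confluence (Geach) condition: \forall x \forall y (x R^2 y \to \exists w (yRw \wedge x R^2 w)).
A: fails — sR²w but no w* with wRw* and sR²w*.
B: ✓.
C: ✓.
D: fails — sR²s but no w with sRw and sR²w.

B, C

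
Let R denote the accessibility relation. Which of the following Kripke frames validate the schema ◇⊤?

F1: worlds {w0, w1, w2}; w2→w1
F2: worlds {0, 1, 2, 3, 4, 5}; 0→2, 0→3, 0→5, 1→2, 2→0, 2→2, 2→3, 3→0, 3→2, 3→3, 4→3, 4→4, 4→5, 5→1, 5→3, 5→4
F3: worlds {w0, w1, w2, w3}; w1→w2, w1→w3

This is the axiom for seriality; its first-order frame correspondent is ∀x ∃y Rxy.
F1: fails — world w0 has no successor.
F2: condition met.
F3: fails — world w0 has no successor.
Valid on: F2.

F2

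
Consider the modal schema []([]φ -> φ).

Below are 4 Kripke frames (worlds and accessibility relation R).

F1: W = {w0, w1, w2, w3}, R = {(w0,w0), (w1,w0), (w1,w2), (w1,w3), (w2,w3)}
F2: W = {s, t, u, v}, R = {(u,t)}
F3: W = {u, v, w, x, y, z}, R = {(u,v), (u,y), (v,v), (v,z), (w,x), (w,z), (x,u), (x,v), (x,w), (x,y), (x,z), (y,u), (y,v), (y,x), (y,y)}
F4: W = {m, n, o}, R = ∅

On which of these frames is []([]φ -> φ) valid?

Frame correspondent (Sahlqvist): forall x forall y (Rxy -> Ryy) — i.e. shift-reflexivity.
F1: fails — Rw1w2 but not Rw2w2.
F2: fails — Rut but not Rtt.
F3: fails — Rxw but not Rww.
F4: satisfies the condition.

F4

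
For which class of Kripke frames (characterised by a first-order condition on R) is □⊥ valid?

□⊥ is valid iff no world has any successor (otherwise □⊥ fails at any world with one).
Conversely, on a frame with emptiness of R the schema holds at every world under every valuation.
Frame condition: ∀x ∀y ¬Rxy.

Emptiness of R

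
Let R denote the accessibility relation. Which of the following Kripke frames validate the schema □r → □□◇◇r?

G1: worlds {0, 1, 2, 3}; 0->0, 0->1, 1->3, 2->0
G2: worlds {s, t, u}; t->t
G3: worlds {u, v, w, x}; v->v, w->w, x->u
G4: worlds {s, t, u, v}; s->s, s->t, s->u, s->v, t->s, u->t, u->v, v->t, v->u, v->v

G2, G3, G4

This is the axiom for a generalized confluence (Geach) condition; its first-order frame correspondent is ∀x ∀z (xR²z → ∃w (xRw ∧ zR²w)).
G1: fails — 0R²1 but no w with 0Rw and 1R²w.
G2: satisfies the condition.
G3: satisfies the condition.
G4: satisfies the condition.
Valid on: G2, G3, G4.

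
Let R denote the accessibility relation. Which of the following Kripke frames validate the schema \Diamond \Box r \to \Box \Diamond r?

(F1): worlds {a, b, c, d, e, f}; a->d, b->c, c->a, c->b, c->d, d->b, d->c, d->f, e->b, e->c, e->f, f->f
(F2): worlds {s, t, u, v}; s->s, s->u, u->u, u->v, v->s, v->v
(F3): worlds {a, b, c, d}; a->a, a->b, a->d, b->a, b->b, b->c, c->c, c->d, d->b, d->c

(F2), (F3)

This is the axiom for convergence; its first-order frame correspondent is \forall x \forall y \forall z (Rxy \wedge Rxz \to \exists w (Ryw \wedge Rzw)).
(F1): fails — Rcd and Rca but d and a have no common successor.
(F2): satisfies the condition.
(F3): satisfies the condition.
Valid on: (F2), (F3).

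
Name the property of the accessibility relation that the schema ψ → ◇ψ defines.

This schema is equivalent to the T axiom □ψ → ψ.
Its frame correspondent is reflexivity — ∀x Rxx.

reflexivity: ∀x Rxx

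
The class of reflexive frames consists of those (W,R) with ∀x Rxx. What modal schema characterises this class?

□ψ → ψ

This is reflexivity; the standard corresponding axiom is T: □ψ → ψ.
Suppose □ψ→ψ is valid. At any x set V(ψ)={w : Rxw}. Then □ψ holds at x, so ψ holds at x, i.e. Rxx.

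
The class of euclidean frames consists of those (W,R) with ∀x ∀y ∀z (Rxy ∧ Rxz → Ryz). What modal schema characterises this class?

◇r → □◇r

This is the Euclidean property; the standard corresponding axiom is 5: ◇r → □◇r.
Suppose ◇r→□◇r is valid. Take Rxy, Rxz and set V(r)={y}. Then ◇r at x, so □◇r at x, so ◇r at z, so some w with Rzw has r; w=y, i.e. Rzy. By symmetry of the argument, Ryz.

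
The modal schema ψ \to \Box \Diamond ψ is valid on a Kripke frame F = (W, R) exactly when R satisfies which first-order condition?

symmetry: \forall x \forall y (Rxy \to Ryx)

This is the B axiom.
Its frame correspondent is symmetry — \forall x \forall y (Rxy \to Ryx).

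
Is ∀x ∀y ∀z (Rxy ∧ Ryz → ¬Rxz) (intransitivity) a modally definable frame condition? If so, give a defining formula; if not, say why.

Not definable by any modal formula

Any modally definable frame class is closed under surjective bounded morphisms.
The 3-cycle (worlds w0,w1,w2 with w0→w1→w2→w0) is intransitive. Mapping every world to a single reflexive point • is a surjective bounded morphism; the reflexive point is not intransitive (R••∧R•• but R••).
Hence intransitivity is not modally definable.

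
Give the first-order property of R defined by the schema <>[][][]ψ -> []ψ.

This is a Sahlqvist (Geach-type) schema ◇^1□^3ψ → □^1◇^0ψ.
Minimal-valuation argument: fix x; take any y with xR^1y and any z with xR^1z. Set V(ψ) to the set of worlds R-reachable from y in exactly 3 steps. Then □^3ψ holds at y, so the antecedent holds at x; validity forces ◇^0ψ at z, giving a w with zR^0w and yR^3w.
First-order correspondent: forall x forall y forall z ((xRy & xRz) -> exists w (y R^3 w & z = w)).

forall x forall y forall z ((xRy & xRz) -> exists w (y R^3 w & z = w))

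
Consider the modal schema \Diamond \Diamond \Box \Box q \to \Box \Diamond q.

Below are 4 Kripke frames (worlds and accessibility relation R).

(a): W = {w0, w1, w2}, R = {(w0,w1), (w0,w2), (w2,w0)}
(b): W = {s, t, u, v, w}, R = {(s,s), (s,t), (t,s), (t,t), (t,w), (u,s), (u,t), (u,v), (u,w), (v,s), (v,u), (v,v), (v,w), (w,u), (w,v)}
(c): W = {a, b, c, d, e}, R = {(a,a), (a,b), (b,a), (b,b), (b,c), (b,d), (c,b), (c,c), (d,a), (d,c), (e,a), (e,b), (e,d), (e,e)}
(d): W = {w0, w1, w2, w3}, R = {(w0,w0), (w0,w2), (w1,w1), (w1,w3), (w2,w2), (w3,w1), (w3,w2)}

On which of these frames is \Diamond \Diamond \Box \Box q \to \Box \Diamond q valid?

Frame correspondent (Sahlqvist): \forall x \forall y \forall z ((x R^2 y \wedge xRz) \to \exists w (y R^2 w \wedge zRw)) — i.e. a generalized confluence (Geach) condition.
(a): fails — w0R²w0, w0Rw1 but no w with w0R²w and w1Rw.
(b): fails — tR²s, tRw but no w* with sR²w* and wRw*.
(c): holds.
(d): fails — w1R²w2, w1Rw1 but no w with w2R²w and w1Rw.

(c)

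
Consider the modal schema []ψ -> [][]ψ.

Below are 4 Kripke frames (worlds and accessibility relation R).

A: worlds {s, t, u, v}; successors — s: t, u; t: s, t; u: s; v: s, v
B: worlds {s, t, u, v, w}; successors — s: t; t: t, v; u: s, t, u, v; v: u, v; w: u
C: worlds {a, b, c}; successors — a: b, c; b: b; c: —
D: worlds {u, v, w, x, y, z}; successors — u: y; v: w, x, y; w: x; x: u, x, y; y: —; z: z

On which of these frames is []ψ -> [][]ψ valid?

C

The schema corresponds to transitivity: forall x forall y forall z (Rxy & Ryz -> Rxz).
A: fails — Rus and Rsu but not Ruu.
B: fails — Rtv and Rvu but not Rtu.
C: condition met.
D: fails — Rwx and Rxu but not Rwu.
Valid on: C.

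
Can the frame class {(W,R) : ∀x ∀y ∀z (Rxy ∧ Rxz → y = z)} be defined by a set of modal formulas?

Yes — defined by ◇p → □p

The condition is partial functionality. A defining modal formula is ◇p → □p.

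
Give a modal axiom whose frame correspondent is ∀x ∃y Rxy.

□r → ◇r

The condition is seriality. The D schema □r → ◇r defines it.
Suppose □r→◇r is valid. At any x set V(r)=W. Then □r at x, so ◇r at x, so x has a successor.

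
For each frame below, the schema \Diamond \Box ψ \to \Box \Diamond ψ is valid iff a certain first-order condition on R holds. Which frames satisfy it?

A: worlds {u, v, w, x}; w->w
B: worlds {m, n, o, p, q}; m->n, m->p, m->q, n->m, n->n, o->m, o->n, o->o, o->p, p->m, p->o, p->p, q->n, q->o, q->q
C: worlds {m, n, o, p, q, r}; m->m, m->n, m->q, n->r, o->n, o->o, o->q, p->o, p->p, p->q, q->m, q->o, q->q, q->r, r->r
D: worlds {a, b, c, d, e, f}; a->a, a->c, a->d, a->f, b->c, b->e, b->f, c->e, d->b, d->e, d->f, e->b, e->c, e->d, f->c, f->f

The schema corresponds to convergence: \forall x \forall y \forall z (Rxy \wedge Rxz \to \exists w (Ryw \wedge Rzw)).
A: condition met.
B: condition met.
C: fails — Rmm and Rmn but m and n have no common successor.
D: fails — Raa and Rac but a and c have no common successor.

A, B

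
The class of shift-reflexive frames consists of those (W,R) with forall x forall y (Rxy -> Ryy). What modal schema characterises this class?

□(□q → q)

This is shift-reflexivity; the standard corresponding axiom is T□: □(□q → q).
Suppose □(□q→q) is valid. Take Rxy and set V(q)={w : Ryw}. Then at y, □q holds; since □(□q→q) at x, □q→q at y, so q at y, i.e. Ryy.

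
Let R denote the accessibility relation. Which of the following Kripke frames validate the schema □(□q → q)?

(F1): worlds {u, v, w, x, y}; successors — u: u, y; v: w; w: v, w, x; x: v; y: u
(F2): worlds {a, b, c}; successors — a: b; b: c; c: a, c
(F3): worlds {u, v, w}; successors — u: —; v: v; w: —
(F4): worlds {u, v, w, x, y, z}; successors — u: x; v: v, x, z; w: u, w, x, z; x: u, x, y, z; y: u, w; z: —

(F3)

Frame correspondent (Sahlqvist): ∀x ∀y (Rxy → Ryy) — i.e. shift-reflexivity.
(F1): fails — Rwx but not Rxx.
(F2): fails — Rca but not Raa.
(F3): satisfies the condition.
(F4): fails — Rwu but not Ruu.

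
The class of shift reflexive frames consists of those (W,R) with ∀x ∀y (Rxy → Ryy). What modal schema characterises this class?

The condition is shift-reflexivity. The T□ schema □(□p → p) defines it.
Suppose □(□p→p) is valid. Take Rxy and set V(p)={w : Ryw}. Then at y, □p holds; since □(□p→p) at x, □p→p at y, so p at y, i.e. Ryy.

□(□p → p)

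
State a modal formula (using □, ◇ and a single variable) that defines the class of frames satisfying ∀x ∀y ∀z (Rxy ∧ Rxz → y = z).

◇s → □s

A defining formula is ◇s → □s (the CD axiom).
Suppose ◇s→□s is valid. Take Rxy, Rxz and set V(s)={y}. Then ◇s at x, so □s at x, so s at z, i.e. z=y.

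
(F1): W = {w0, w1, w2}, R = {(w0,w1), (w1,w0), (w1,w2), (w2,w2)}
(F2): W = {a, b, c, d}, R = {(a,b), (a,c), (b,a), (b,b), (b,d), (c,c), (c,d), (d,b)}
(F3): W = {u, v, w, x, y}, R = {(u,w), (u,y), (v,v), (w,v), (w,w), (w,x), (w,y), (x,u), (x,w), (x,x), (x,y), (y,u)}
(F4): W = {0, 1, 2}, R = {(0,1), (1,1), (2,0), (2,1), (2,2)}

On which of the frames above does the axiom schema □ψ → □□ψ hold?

Frame correspondent (Sahlqvist): ∀x ∀y ∀z (Rxy ∧ Ryz → Rxz) — i.e. transitivity.
(F1): fails — Rw0w1 and Rw1w2 but not Rw0w2.
(F2): fails — Rcd and Rdb but not Rcb.
(F3): fails — Rxw and Rwv but not Rxv.
(F4): holds.

(F4)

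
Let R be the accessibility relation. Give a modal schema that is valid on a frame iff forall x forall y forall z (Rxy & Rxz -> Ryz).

◇q → □◇q

This is the Euclidean property; the standard corresponding axiom is 5: ◇q → □◇q.
Suppose ◇q→□◇q is valid. Take Rxy, Rxz and set V(q)={y}. Then ◇q at x, so □◇q at x, so ◇q at z, so some w with Rzw has q; w=y, i.e. Rzy. By symmetry of the argument, Ryz.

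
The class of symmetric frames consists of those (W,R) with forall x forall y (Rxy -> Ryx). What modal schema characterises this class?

r → □◇r

The condition is symmetry. The B schema r → □◇r defines it.
Suppose r→□◇r is valid. Take Rxy and set V(r)={x}. Then r at x, so □◇r at x, so ◇r at y, so some z with Ryz has r; z=x, i.e. Ryx.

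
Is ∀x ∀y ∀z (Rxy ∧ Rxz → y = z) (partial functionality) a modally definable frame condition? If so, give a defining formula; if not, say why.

This is a Sahlqvist condition; the CD axiom ◇q → □q defines it.
Suppose ◇q→□q is valid. Take Rxy, Rxz and set V(q)={y}. Then ◇q at x, so □q at x, so q at z, i.e. z=y.

Definable; ◇q → □q defines it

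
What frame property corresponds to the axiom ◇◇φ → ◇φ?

Equivalently (dual form): □φ → □□φ.
Suppose □φ→□□φ is valid. Take Rxy, Ryz and set V(φ)={w : Rxw}. Then □φ at x, so □□φ at x, so □φ at y, so φ at z, i.e. Rxz.

transitivity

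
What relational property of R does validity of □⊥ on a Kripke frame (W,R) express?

emptiness of R: ∀x ∀y ¬Rxy

□⊥ is valid iff no world has any successor (otherwise □⊥ fails at any world with one).
The converse is a direct semantic check.
So the correspondent is emptiness of R.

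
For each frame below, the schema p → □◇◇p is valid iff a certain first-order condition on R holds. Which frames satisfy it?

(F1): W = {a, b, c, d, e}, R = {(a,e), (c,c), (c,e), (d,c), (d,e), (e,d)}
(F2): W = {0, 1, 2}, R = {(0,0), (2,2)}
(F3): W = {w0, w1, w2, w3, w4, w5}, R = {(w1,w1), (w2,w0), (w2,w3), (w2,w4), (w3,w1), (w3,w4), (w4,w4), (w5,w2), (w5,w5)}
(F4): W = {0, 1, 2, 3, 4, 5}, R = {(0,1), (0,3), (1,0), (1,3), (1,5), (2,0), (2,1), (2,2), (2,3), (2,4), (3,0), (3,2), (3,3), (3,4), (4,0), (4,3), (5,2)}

This is the axiom for a generalized confluence (Geach) condition; its first-order frame correspondent is ∀x ∀z (xRz → ∃w (x = w ∧ zR²w)).
(F1): fails — aRe but no w with a=w and eR²w.
(F2): ✓.
(F3): fails — w2Rw0 but no w with w2=w and w0R²w.
(F4): fails — 1R0 but no w with 1=w and 0R²w.
Valid on: (F2).

(F2)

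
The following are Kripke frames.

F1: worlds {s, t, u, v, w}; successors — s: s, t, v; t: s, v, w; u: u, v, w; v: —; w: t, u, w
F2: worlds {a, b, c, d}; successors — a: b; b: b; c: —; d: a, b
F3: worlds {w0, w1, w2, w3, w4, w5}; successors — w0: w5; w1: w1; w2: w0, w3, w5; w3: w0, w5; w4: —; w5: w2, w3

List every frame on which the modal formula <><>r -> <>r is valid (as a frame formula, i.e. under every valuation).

F2

The schema corresponds to transitivity: forall x forall y forall z (Rxy & Ryz -> Rxz).
F1: fails — Rwt and Rtv but not Rwv.
F2: ✓.
F3: fails — Rw3w5 and Rw5w2 but not Rw3w2.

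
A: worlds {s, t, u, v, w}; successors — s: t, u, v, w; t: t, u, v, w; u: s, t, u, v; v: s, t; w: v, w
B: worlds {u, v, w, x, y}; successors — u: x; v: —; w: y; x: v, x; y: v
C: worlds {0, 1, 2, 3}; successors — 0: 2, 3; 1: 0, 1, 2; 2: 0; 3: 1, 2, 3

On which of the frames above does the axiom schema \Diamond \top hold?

A, C

The schema corresponds to seriality: \forall x \exists y Rxy.
A: ✓.
B: fails — world v has no successor.
C: ✓.
Valid on: A, C.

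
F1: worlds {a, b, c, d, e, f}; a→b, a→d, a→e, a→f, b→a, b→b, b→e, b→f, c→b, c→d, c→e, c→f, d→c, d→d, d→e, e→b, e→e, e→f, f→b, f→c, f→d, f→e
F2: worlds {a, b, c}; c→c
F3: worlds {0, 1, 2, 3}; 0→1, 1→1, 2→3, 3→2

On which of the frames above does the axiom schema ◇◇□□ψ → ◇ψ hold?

F1, F2

This is the axiom for a generalized confluence (Geach) condition; its first-order frame correspondent is ∀x ∀y (xR²y → ∃w (yR²w ∧ xRw)).
F1: condition met.
F2: condition met.
F3: fails — 2R²2 but no w with 2R²w and 2Rw.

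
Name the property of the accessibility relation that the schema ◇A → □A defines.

Partial functionality

This is the CD axiom.
Its frame correspondent is partial functionality — ∀x ∀y ∀z (Rxy ∧ Rxz → y = z).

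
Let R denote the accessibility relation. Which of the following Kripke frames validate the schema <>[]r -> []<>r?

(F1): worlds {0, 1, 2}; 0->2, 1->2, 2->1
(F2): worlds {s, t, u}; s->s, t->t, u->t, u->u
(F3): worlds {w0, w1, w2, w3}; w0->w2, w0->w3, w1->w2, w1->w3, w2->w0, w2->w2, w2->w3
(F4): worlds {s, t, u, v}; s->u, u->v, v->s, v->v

The schema corresponds to convergence: forall x forall y forall z (Rxy & Rxz -> exists w (Ryw & Rzw)).
(F1): holds.
(F2): holds.
(F3): fails — Rw0w2 and Rw0w3 but w2 and w3 have no common successor.
(F4): fails — Rvs and Rvv but s and v have no common successor.

(F1), (F2)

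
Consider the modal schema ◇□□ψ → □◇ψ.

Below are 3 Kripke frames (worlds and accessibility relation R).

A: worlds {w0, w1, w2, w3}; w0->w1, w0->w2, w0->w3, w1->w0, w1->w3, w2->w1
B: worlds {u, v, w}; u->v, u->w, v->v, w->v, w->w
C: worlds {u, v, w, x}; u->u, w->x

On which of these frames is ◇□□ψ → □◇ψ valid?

B

Frame correspondent (Sahlqvist): ∀x ∀y ∀z ((xRy ∧ xRz) → ∃w (yR²w ∧ zRw)) — i.e. a generalized confluence (Geach) condition.
A: fails — w0Rw1, w0Rw3 but no w with w1R²w and w3Rw.
B: condition met.
C: fails — wRx, wRx but no t with xR²t and xRt.
Valid on: B.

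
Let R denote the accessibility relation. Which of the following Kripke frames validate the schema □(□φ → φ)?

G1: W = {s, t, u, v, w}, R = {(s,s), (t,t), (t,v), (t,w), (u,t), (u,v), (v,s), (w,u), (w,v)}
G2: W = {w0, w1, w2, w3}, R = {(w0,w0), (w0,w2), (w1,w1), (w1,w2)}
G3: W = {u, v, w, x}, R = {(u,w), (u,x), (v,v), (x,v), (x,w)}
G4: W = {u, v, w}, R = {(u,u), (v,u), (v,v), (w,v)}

This is the axiom for shift-reflexivity; its first-order frame correspondent is ∀x ∀y (Rxy → Ryy).
G1: fails — Ruv but not Rvv.
G2: fails — Rw1w2 but not Rw2w2.
G3: fails — Rxw but not Rww.
G4: condition met.

G4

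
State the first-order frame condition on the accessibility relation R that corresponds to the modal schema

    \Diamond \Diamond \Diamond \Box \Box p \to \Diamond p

This is a Sahlqvist (Geach-type) schema ◇^3□^2p → □^0◇^1p.
First-order correspondent: \forall x \forall y (x R^3 y \to \exists w (y R^2 w \wedge xRw)).

\forall x \forall y (x R^3 y \to \exists w (y R^2 w \wedge xRw))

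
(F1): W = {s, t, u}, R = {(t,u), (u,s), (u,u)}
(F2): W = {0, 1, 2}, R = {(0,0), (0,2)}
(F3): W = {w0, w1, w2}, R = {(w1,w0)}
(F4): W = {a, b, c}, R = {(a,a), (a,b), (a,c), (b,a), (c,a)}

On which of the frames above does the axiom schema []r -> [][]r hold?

(F2), (F3)

This is the axiom for transitivity; its first-order frame correspondent is forall x forall y forall z (Rxy & Ryz -> Rxz).
(F1): fails — Rtu and Rus but not Rts.
(F2): satisfies the condition.
(F3): satisfies the condition.
(F4): fails — Rba and Rab but not Rbb.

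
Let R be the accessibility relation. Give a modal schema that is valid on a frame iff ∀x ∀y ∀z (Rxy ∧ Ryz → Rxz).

A defining formula is □ψ → □□ψ (the 4 axiom).
Suppose □ψ→□□ψ is valid. Take Rxy, Ryz and set V(ψ)={w : Rxw}. Then □ψ at x, so □□ψ at x, so □ψ at y, so ψ at z, i.e. Rxz.

□ψ → □□ψ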